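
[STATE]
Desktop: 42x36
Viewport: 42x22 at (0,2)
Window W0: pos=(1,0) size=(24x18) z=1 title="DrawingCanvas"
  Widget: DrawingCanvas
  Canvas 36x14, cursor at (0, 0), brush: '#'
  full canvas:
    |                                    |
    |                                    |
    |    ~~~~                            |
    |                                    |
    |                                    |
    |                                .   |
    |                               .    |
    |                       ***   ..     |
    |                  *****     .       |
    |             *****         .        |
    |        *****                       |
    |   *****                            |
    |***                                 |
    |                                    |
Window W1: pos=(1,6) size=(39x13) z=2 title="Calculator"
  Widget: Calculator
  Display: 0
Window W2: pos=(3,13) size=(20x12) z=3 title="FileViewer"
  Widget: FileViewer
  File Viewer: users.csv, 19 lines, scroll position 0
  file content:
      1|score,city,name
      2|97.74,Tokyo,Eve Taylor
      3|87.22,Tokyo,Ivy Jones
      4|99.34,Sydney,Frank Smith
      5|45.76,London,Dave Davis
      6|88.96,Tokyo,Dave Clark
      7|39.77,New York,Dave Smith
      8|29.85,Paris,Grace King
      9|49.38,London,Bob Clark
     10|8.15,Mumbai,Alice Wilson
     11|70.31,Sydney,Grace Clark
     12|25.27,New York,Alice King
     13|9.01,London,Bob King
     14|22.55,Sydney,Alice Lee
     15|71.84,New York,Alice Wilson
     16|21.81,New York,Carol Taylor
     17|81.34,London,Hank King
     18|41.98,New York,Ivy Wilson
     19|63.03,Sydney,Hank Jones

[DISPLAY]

 ┠──────────────────────┨                 
 ┃+                     ┃                 
 ┃                      ┃                 
 ┃    ~~~~              ┃                 
 ┏━━━━━━━━━━━━━━━━━━━━━━━━━━━━━━━━━━━━━┓  
 ┃ Calculator                          ┃  
 ┠─────────────────────────────────────┨  
 ┃                                    0┃  
 ┃┌───┬───┬───┬───┐                    ┃  
 ┃│ 7 │ 8 │ 9 │ ÷ │                    ┃  
 ┃├───┼───┼───┼───┤                    ┃  
 ┃│┏━━━━━━━━━━━━━━━━━━┓                ┃  
 ┃├┃ FileViewer       ┃                ┃  
 ┃│┠──────────────────┨                ┃  
 ┃├┃score,city,name  ▲┃                ┃  
 ┃│┃97.74,Tokyo,Eve T█┃                ┃  
 ┗━┃87.22,Tokyo,Ivy J░┃━━━━━━━━━━━━━━━━┛  
   ┃99.34,Sydney,Fran░┃                   
   ┃45.76,London,Dave░┃                   
   ┃88.96,Tokyo,Dave ░┃                   
   ┃39.77,New York,Da░┃                   
   ┃29.85,Paris,Grace▼┃                   


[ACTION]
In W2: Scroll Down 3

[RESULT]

 ┠──────────────────────┨                 
 ┃+                     ┃                 
 ┃                      ┃                 
 ┃    ~~~~              ┃                 
 ┏━━━━━━━━━━━━━━━━━━━━━━━━━━━━━━━━━━━━━┓  
 ┃ Calculator                          ┃  
 ┠─────────────────────────────────────┨  
 ┃                                    0┃  
 ┃┌───┬───┬───┬───┐                    ┃  
 ┃│ 7 │ 8 │ 9 │ ÷ │                    ┃  
 ┃├───┼───┼───┼───┤                    ┃  
 ┃│┏━━━━━━━━━━━━━━━━━━┓                ┃  
 ┃├┃ FileViewer       ┃                ┃  
 ┃│┠──────────────────┨                ┃  
 ┃├┃99.34,Sydney,Fran▲┃                ┃  
 ┃│┃45.76,London,Dave░┃                ┃  
 ┗━┃88.96,Tokyo,Dave █┃━━━━━━━━━━━━━━━━┛  
   ┃39.77,New York,Da░┃                   
   ┃29.85,Paris,Grace░┃                   
   ┃49.38,London,Bob ░┃                   
   ┃8.15,Mumbai,Alice░┃                   
   ┃70.31,Sydney,Grac▼┃                   


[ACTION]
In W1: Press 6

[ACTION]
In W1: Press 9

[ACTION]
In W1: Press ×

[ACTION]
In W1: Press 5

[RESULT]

 ┠──────────────────────┨                 
 ┃+                     ┃                 
 ┃                      ┃                 
 ┃    ~~~~              ┃                 
 ┏━━━━━━━━━━━━━━━━━━━━━━━━━━━━━━━━━━━━━┓  
 ┃ Calculator                          ┃  
 ┠─────────────────────────────────────┨  
 ┃                                    5┃  
 ┃┌───┬───┬───┬───┐                    ┃  
 ┃│ 7 │ 8 │ 9 │ ÷ │                    ┃  
 ┃├───┼───┼───┼───┤                    ┃  
 ┃│┏━━━━━━━━━━━━━━━━━━┓                ┃  
 ┃├┃ FileViewer       ┃                ┃  
 ┃│┠──────────────────┨                ┃  
 ┃├┃99.34,Sydney,Fran▲┃                ┃  
 ┃│┃45.76,London,Dave░┃                ┃  
 ┗━┃88.96,Tokyo,Dave █┃━━━━━━━━━━━━━━━━┛  
   ┃39.77,New York,Da░┃                   
   ┃29.85,Paris,Grace░┃                   
   ┃49.38,London,Bob ░┃                   
   ┃8.15,Mumbai,Alice░┃                   
   ┃70.31,Sydney,Grac▼┃                   


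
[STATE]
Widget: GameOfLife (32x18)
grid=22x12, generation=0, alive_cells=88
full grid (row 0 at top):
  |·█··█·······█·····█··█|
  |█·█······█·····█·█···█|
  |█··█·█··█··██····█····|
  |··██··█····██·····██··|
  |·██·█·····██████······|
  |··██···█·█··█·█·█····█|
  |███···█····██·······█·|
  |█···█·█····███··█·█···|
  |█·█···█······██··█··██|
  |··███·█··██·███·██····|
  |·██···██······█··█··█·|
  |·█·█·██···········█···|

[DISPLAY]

Gen: 0                          
·█··█·······█·····█··█          
█·█······█·····█·█···█          
█··█·█··█··██····█····          
··██··█····██·····██··          
·██·█·····██████······          
··██···█·█··█·█·█····█          
███···█····██·······█·          
█···█·█····███··█·█···          
█·█···█······██··█··██          
··███·█··██·███·██····          
·██···██······█··█··█·          
·█·█·██···········█···          
                                
                                
                                
                                
                                


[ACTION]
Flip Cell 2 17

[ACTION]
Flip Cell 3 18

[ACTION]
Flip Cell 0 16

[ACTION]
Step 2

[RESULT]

Gen: 2                          
·███············██····          
·██·█·····█·█···██····          
··█··█····█·██········          
···█·█····█··███······          
·············███······          
█····██·······█·█·····          
█·██·█·█······███·█·█·          
··█·█···█·██····██·██·          
·██········█····█·····          
·····██···············          
·····█·█·······█··██··          
······██·······███····          
                                
                                
                                
                                
                                


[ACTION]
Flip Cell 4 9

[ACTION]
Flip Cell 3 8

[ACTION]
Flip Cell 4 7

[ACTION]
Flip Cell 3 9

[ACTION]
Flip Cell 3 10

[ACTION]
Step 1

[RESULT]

Gen: 3                          
·█·█············██····          
····█·······██··██····          
·██··█····█·█··██·····          
····█·█·███····█······          
····██·█·█······█·····          
·█··██·██·······██····          
··██·█·█······█···█·█·          
····█·····██······███·          
·███·█····██····██····          
·····██···············          
·····█·█·······█·██···          
······██·······████···          
                                
                                
                                
                                
                                


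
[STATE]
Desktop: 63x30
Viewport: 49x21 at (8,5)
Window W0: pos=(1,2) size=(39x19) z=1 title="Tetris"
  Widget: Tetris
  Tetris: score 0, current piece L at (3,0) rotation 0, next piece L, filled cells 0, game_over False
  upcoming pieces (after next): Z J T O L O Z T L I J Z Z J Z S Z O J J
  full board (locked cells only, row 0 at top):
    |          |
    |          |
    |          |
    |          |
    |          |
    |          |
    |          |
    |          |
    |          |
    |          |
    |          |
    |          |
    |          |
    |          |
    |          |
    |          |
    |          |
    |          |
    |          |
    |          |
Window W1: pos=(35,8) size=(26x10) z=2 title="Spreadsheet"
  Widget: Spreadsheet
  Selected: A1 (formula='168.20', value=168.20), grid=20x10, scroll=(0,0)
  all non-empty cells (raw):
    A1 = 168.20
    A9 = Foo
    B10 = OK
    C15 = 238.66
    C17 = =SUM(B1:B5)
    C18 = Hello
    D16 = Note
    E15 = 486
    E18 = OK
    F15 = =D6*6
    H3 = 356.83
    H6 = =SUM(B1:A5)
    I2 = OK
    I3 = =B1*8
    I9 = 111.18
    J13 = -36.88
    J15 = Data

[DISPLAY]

    │Next:                     ┃                 
    │  ▒                       ┃                 
    │▒▒▒                       ┃                 
    │                      ┏━━━━━━━━━━━━━━━━━━━━━
    │                      ┃ Spreadsheet         
    │                      ┠─────────────────────
    │Score:                ┃A1: 168.20           
    │0                     ┃       A       B     
    │                      ┃---------------------
    │                      ┃  1 [168.20]       0 
    │                      ┃  2        0       0 
    │                      ┃  3        0       0 
    │                      ┗━━━━━━━━━━━━━━━━━━━━━
    │                          ┃                 
    │                          ┃                 
━━━━━━━━━━━━━━━━━━━━━━━━━━━━━━━┛                 
                                                 
                                                 
                                                 
                                                 
                                                 


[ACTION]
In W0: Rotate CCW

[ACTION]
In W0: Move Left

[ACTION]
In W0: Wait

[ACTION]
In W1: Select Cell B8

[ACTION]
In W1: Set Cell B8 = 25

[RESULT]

    │Next:                     ┃                 
    │  ▒                       ┃                 
    │▒▒▒                       ┃                 
    │                      ┏━━━━━━━━━━━━━━━━━━━━━
    │                      ┃ Spreadsheet         
    │                      ┠─────────────────────
    │Score:                ┃B8: 25               
    │0                     ┃       A       B     
    │                      ┃---------------------
    │                      ┃  1   168.20       0 
    │                      ┃  2        0       0 
    │                      ┃  3        0       0 
    │                      ┗━━━━━━━━━━━━━━━━━━━━━
    │                          ┃                 
    │                          ┃                 
━━━━━━━━━━━━━━━━━━━━━━━━━━━━━━━┛                 
                                                 
                                                 
                                                 
                                                 
                                                 


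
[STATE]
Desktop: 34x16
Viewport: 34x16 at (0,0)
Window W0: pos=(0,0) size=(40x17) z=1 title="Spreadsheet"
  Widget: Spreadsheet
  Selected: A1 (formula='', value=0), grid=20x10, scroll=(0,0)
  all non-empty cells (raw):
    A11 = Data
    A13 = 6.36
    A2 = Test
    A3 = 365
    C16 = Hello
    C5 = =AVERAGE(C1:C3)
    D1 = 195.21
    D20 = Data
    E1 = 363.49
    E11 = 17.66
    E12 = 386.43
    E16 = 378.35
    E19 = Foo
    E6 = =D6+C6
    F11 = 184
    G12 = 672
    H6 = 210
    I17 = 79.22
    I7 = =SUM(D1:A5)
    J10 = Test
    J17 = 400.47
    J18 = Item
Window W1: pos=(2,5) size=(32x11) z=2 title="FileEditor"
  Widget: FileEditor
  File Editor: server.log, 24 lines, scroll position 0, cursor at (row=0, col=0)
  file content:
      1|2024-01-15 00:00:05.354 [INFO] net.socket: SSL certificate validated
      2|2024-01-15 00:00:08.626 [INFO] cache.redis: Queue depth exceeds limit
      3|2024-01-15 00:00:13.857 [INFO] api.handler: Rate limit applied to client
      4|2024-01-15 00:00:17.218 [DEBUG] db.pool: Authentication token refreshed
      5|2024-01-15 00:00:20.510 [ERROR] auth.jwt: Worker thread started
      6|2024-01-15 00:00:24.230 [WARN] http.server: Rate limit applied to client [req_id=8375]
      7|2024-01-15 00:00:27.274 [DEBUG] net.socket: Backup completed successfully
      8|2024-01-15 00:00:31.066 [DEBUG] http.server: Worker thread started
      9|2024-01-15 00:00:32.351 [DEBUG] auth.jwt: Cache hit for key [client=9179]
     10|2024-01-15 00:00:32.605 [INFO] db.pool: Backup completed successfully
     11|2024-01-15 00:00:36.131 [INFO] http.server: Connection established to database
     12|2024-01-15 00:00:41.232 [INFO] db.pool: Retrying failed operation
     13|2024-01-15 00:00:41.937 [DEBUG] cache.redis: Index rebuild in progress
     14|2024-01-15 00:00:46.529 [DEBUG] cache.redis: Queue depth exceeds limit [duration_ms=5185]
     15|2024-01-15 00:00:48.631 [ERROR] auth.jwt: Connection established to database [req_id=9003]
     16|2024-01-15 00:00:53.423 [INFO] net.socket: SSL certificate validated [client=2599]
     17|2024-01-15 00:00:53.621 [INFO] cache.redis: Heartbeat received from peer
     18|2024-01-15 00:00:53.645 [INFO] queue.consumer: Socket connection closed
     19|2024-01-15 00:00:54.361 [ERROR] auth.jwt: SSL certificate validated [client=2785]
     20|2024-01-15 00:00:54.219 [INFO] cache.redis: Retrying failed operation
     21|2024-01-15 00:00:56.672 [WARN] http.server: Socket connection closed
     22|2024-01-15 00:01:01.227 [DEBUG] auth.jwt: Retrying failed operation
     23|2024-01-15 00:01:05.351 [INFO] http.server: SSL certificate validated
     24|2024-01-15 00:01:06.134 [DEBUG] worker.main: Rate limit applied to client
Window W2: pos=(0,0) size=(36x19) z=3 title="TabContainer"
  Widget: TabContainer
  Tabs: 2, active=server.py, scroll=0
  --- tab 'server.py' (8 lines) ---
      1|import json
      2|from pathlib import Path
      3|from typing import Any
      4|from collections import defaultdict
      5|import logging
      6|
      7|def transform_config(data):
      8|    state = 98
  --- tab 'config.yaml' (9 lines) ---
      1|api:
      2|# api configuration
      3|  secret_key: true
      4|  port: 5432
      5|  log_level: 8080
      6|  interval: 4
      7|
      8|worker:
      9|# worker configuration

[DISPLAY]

┏━━━━━━━━━━━━━━━━━━━━━━━━━━━━━━━━━
┃ TabContainer                    
┠─────────────────────────────────
┃[server.py]│ config.yaml         
┃─────────────────────────────────
┃import json                      
┃from pathlib import Path         
┃from typing import Any           
┃from collections import defaultdi
┃import logging                   
┃                                 
┃def transform_config(data):      
┃    state = 98                   
┃                                 
┃                                 
┃                                 


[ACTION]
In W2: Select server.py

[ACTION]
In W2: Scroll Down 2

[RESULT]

┏━━━━━━━━━━━━━━━━━━━━━━━━━━━━━━━━━
┃ TabContainer                    
┠─────────────────────────────────
┃[server.py]│ config.yaml         
┃─────────────────────────────────
┃from typing import Any           
┃from collections import defaultdi
┃import logging                   
┃                                 
┃def transform_config(data):      
┃    state = 98                   
┃                                 
┃                                 
┃                                 
┃                                 
┃                                 


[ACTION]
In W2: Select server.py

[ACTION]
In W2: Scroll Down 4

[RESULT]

┏━━━━━━━━━━━━━━━━━━━━━━━━━━━━━━━━━
┃ TabContainer                    
┠─────────────────────────────────
┃[server.py]│ config.yaml         
┃─────────────────────────────────
┃import logging                   
┃                                 
┃def transform_config(data):      
┃    state = 98                   
┃                                 
┃                                 
┃                                 
┃                                 
┃                                 
┃                                 
┃                                 


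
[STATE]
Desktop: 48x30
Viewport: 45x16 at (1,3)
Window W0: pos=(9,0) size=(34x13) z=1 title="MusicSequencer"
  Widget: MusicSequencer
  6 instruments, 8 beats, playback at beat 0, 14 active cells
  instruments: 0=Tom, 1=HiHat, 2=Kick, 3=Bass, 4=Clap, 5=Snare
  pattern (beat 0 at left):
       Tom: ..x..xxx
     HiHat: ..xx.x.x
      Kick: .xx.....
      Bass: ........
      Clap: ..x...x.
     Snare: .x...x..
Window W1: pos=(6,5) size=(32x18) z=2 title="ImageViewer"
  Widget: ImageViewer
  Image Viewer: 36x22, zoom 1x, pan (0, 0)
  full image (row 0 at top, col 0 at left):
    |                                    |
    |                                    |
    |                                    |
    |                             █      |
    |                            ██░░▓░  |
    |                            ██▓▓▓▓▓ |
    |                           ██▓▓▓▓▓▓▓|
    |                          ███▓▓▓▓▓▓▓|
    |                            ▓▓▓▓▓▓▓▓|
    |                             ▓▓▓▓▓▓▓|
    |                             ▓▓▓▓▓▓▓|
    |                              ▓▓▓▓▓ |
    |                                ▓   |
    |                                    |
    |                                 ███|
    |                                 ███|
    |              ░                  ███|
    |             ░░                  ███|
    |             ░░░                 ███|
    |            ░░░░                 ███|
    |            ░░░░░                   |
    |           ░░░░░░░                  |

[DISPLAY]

        ┃      ▼1234567                  ┃   
        ┃   Tom··█··███                  ┃   
     ┏━━━━━━━━━━━━━━━━━━━━━━━━━━━━━━┓    ┃   
     ┃ ImageViewer                  ┃    ┃   
     ┠──────────────────────────────┨    ┃   
     ┃                              ┃    ┃   
     ┃                              ┃    ┃   
     ┃                              ┃    ┃   
     ┃                             █┃    ┃   
     ┃                            ██┃━━━━┛   
     ┃                            ██┃        
     ┃                           ██▓┃        
     ┃                          ███▓┃        
     ┃                            ▓▓┃        
     ┃                             ▓┃        
     ┃                             ▓┃        


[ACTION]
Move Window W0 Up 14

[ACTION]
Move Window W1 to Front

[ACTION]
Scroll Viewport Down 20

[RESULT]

     ┃                           ██▓┃        
     ┃                          ███▓┃        
     ┃                            ▓▓┃        
     ┃                             ▓┃        
     ┃                             ▓┃        
     ┃                              ┃        
     ┃                              ┃        
     ┃                              ┃        
     ┗━━━━━━━━━━━━━━━━━━━━━━━━━━━━━━┛        
                                             
                                             
                                             
                                             
                                             
                                             
                                             


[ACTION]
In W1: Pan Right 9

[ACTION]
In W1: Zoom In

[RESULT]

     ┃                              ┃        
     ┃                              ┃        
     ┃                              ┃        
     ┃                              ┃        
     ┃                              ┃        
     ┃                              ┃        
     ┃                              ┃        
     ┃                              ┃        
     ┗━━━━━━━━━━━━━━━━━━━━━━━━━━━━━━┛        
                                             
                                             
                                             
                                             
                                             
                                             
                                             


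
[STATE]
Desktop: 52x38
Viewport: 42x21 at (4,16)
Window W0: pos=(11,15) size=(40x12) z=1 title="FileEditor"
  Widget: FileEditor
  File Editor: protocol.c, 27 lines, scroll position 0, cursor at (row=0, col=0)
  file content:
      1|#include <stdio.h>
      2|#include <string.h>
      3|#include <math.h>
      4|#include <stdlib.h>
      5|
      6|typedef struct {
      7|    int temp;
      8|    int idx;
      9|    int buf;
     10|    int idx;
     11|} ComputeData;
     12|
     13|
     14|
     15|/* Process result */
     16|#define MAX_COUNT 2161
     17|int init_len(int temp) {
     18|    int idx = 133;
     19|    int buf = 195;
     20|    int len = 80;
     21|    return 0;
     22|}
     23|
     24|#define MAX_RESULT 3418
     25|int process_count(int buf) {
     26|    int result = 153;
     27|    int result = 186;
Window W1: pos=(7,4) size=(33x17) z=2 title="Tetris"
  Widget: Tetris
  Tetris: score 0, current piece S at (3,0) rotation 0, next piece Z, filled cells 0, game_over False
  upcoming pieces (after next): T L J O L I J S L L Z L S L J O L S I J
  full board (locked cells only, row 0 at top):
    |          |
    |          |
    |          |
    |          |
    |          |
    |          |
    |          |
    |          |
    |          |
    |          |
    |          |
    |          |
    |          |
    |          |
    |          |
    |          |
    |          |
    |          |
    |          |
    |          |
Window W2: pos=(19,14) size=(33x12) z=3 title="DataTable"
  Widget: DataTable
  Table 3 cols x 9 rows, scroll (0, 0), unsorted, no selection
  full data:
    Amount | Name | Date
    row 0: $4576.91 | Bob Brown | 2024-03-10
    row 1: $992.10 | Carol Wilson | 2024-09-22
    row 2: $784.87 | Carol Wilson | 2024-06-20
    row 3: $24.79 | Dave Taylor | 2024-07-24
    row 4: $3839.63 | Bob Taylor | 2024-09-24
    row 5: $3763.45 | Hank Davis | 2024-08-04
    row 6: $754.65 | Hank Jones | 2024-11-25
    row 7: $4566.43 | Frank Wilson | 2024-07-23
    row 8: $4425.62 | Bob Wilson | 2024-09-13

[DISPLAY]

   ┃          │┠──────────────────────────
   ┃          │┃Amount  │Name        │Date
   ┃          │┃────────┼────────────┼────
   ┃          │┃$4576.91│Bob Brown   │2024
   ┗━━━━━━━━━━━┃$992.10 │Carol Wilson│2024
       ┃#includ┃$784.87 │Carol Wilson│2024
       ┃       ┃$24.79  │Dave Taylor │2024
       ┃typedef┃$3839.63│Bob Taylor  │2024
       ┃    int┃$3763.45│Hank Davis  │2024
       ┃    int┗━━━━━━━━━━━━━━━━━━━━━━━━━━
       ┗━━━━━━━━━━━━━━━━━━━━━━━━━━━━━━━━━━
                                          
                                          
                                          
                                          
                                          
                                          
                                          
                                          
                                          
                                          


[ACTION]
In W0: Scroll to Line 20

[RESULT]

   ┃          │┠──────────────────────────
   ┃          │┃Amount  │Name        │Date
   ┃          │┃────────┼────────────┼────
   ┃          │┃$4576.91│Bob Brown   │2024
   ┗━━━━━━━━━━━┃$992.10 │Carol Wilson│2024
       ┃       ┃$784.87 │Carol Wilson│2024
       ┃#define┃$24.79  │Dave Taylor │2024
       ┃int pro┃$3839.63│Bob Taylor  │2024
       ┃    int┃$3763.45│Hank Davis  │2024
       ┃    int┗━━━━━━━━━━━━━━━━━━━━━━━━━━
       ┗━━━━━━━━━━━━━━━━━━━━━━━━━━━━━━━━━━
                                          
                                          
                                          
                                          
                                          
                                          
                                          
                                          
                                          
                                          


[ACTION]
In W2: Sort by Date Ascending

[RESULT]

   ┃          │┠──────────────────────────
   ┃          │┃Amount  │Name        │Date
   ┃          │┃────────┼────────────┼────
   ┃          │┃$4576.91│Bob Brown   │2024
   ┗━━━━━━━━━━━┃$784.87 │Carol Wilson│2024
       ┃       ┃$4566.43│Frank Wilson│2024
       ┃#define┃$24.79  │Dave Taylor │2024
       ┃int pro┃$3763.45│Hank Davis  │2024
       ┃    int┃$4425.62│Bob Wilson  │2024
       ┃    int┗━━━━━━━━━━━━━━━━━━━━━━━━━━
       ┗━━━━━━━━━━━━━━━━━━━━━━━━━━━━━━━━━━
                                          
                                          
                                          
                                          
                                          
                                          
                                          
                                          
                                          
                                          


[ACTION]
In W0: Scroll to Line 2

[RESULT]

   ┃          │┠──────────────────────────
   ┃          │┃Amount  │Name        │Date
   ┃          │┃────────┼────────────┼────
   ┃          │┃$4576.91│Bob Brown   │2024
   ┗━━━━━━━━━━━┃$784.87 │Carol Wilson│2024
       ┃       ┃$4566.43│Frank Wilson│2024
       ┃typedef┃$24.79  │Dave Taylor │2024
       ┃    int┃$3763.45│Hank Davis  │2024
       ┃    int┃$4425.62│Bob Wilson  │2024
       ┃    int┗━━━━━━━━━━━━━━━━━━━━━━━━━━
       ┗━━━━━━━━━━━━━━━━━━━━━━━━━━━━━━━━━━
                                          
                                          
                                          
                                          
                                          
                                          
                                          
                                          
                                          
                                          


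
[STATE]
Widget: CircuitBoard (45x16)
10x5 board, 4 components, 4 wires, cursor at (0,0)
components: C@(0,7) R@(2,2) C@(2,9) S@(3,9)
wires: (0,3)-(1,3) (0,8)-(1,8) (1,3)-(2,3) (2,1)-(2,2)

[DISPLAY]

   0 1 2 3 4 5 6 7 8 9                       
0  [.]          ·               C   ·        
                │                   │        
1               ·                   ·        
                │                            
2       · ─ R   ·                       C    
                                             
3                                       S    
                                             
4                                            
Cursor: (0,0)                                
                                             
                                             
                                             
                                             
                                             


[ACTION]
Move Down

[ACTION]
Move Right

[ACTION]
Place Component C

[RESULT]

   0 1 2 3 4 5 6 7 8 9                       
0               ·               C   ·        
                │                   │        
1      [C]      ·                   ·        
                │                            
2       · ─ R   ·                       C    
                                             
3                                       S    
                                             
4                                            
Cursor: (1,1)                                
                                             
                                             
                                             
                                             
                                             


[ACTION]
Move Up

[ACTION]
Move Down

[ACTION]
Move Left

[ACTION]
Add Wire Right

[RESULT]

   0 1 2 3 4 5 6 7 8 9                       
0               ·               C   ·        
                │                   │        
1  [.]─ C       ·                   ·        
                │                            
2       · ─ R   ·                       C    
                                             
3                                       S    
                                             
4                                            
Cursor: (1,0)                                
                                             
                                             
                                             
                                             
                                             


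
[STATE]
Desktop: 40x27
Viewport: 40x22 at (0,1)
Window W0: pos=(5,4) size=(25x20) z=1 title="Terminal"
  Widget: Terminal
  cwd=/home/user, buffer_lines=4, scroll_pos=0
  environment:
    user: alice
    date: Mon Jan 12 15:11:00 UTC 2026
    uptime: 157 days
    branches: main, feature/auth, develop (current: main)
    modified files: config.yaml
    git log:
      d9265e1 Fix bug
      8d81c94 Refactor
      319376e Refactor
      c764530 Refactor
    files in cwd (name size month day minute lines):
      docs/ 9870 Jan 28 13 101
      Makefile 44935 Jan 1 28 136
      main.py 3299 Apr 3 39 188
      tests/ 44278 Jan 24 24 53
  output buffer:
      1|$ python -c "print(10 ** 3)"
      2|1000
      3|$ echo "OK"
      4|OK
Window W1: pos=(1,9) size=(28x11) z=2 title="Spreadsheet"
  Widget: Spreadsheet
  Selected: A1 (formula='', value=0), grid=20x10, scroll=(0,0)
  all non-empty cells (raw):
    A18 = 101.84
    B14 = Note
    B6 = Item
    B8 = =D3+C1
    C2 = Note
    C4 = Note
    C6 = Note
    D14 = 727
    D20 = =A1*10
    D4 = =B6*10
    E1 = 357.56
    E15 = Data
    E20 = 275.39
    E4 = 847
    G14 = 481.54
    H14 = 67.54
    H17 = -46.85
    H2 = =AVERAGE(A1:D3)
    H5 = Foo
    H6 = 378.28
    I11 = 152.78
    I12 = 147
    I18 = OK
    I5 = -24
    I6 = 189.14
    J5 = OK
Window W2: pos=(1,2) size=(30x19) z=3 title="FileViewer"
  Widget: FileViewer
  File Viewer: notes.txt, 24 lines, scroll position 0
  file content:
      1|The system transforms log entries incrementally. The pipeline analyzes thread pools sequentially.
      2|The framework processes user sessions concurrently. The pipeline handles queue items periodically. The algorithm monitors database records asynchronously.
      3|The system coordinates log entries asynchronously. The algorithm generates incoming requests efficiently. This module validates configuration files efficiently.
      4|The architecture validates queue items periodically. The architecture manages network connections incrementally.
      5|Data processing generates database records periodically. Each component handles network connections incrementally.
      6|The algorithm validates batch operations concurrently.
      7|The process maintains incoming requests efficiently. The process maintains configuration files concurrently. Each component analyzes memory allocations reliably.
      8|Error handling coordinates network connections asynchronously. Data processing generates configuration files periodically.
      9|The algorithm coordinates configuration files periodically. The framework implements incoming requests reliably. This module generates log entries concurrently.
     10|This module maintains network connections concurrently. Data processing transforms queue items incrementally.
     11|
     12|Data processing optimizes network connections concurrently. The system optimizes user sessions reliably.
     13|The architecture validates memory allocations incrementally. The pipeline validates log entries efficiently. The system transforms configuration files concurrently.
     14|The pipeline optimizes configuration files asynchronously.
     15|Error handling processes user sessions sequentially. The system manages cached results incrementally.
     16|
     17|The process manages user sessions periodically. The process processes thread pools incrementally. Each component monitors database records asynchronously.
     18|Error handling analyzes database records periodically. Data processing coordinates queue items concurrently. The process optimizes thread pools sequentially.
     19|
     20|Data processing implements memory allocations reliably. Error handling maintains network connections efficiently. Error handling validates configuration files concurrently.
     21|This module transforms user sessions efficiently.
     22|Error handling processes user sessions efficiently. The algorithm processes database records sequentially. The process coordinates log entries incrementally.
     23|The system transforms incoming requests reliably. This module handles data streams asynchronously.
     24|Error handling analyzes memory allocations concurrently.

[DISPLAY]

                                        
 ┏━━━━━━━━━━━━━━━━━━━━━━━━━━━━┓         
 ┃ FileViewer                 ┃         
 ┠────────────────────────────┨         
 ┃The system transforms log e▲┃         
 ┃The framework processes use█┃         
 ┃The system coordinates log ░┃         
 ┃The architecture validates ░┃         
 ┃Data processing generates d░┃         
 ┃The algorithm validates bat░┃         
 ┃The process maintains incom░┃         
 ┃Error handling coordinates ░┃         
 ┃The algorithm coordinates c░┃         
 ┃This module maintains netwo░┃         
 ┃                           ░┃         
 ┃Data processing optimizes n░┃         
 ┃The architecture validates ░┃         
 ┃The pipeline optimizes conf░┃         
 ┃Error handling processes us▼┃         
 ┗━━━━━━━━━━━━━━━━━━━━━━━━━━━━┛         
     ┃                       ┃          
     ┃                       ┃          


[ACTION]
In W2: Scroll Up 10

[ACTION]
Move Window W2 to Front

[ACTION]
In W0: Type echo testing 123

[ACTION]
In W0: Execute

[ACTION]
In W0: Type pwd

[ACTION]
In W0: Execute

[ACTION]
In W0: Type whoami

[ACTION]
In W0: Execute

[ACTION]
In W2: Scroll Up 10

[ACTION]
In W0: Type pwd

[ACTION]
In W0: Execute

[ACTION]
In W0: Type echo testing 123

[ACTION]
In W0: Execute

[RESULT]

                                        
 ┏━━━━━━━━━━━━━━━━━━━━━━━━━━━━┓         
 ┃ FileViewer                 ┃         
 ┠────────────────────────────┨         
 ┃The system transforms log e▲┃         
 ┃The framework processes use█┃         
 ┃The system coordinates log ░┃         
 ┃The architecture validates ░┃         
 ┃Data processing generates d░┃         
 ┃The algorithm validates bat░┃         
 ┃The process maintains incom░┃         
 ┃Error handling coordinates ░┃         
 ┃The algorithm coordinates c░┃         
 ┃This module maintains netwo░┃         
 ┃                           ░┃         
 ┃Data processing optimizes n░┃         
 ┃The architecture validates ░┃         
 ┃The pipeline optimizes conf░┃         
 ┃Error handling processes us▼┃         
 ┗━━━━━━━━━━━━━━━━━━━━━━━━━━━━┛         
     ┃$ █                    ┃          
     ┃                       ┃          
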